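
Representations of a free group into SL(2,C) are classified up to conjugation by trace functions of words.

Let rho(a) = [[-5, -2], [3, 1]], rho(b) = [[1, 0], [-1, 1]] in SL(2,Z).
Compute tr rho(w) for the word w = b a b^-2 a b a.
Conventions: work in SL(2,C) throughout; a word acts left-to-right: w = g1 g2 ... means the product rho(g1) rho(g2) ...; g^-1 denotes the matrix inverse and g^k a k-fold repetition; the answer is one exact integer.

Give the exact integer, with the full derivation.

rho(b) = [[1, 0], [-1, 1]]
... * rho(a) = [[-5, -2], [3, 1]]  ->  [[-5, -2], [8, 3]]
... * rho(b^-1) = [[1, 0], [1, 1]]  ->  [[-7, -2], [11, 3]]
... * rho(b^-1) = [[1, 0], [1, 1]]  ->  [[-9, -2], [14, 3]]
... * rho(a) = [[-5, -2], [3, 1]]  ->  [[39, 16], [-61, -25]]
... * rho(b) = [[1, 0], [-1, 1]]  ->  [[23, 16], [-36, -25]]
... * rho(a) = [[-5, -2], [3, 1]]  ->  [[-67, -30], [105, 47]]
tr = -67 + 47 = -20

-20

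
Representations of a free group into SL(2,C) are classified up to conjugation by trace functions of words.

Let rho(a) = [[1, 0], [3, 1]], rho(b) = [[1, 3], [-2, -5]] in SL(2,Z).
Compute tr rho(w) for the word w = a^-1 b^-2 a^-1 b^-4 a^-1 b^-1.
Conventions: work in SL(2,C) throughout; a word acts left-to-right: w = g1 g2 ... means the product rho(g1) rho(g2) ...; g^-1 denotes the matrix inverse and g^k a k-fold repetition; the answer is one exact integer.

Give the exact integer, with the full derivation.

32873

rho(a^-1) = [[1, 0], [-3, 1]]
... * rho(b^-1) = [[-5, -3], [2, 1]]  ->  [[-5, -3], [17, 10]]
... * rho(b^-1) = [[-5, -3], [2, 1]]  ->  [[19, 12], [-65, -41]]
... * rho(a^-1) = [[1, 0], [-3, 1]]  ->  [[-17, 12], [58, -41]]
... * rho(b^-1) = [[-5, -3], [2, 1]]  ->  [[109, 63], [-372, -215]]
... * rho(b^-1) = [[-5, -3], [2, 1]]  ->  [[-419, -264], [1430, 901]]
... * rho(b^-1) = [[-5, -3], [2, 1]]  ->  [[1567, 993], [-5348, -3389]]
... * rho(b^-1) = [[-5, -3], [2, 1]]  ->  [[-5849, -3708], [19962, 12655]]
... * rho(a^-1) = [[1, 0], [-3, 1]]  ->  [[5275, -3708], [-18003, 12655]]
... * rho(b^-1) = [[-5, -3], [2, 1]]  ->  [[-33791, -19533], [115325, 66664]]
tr = -33791 + 66664 = 32873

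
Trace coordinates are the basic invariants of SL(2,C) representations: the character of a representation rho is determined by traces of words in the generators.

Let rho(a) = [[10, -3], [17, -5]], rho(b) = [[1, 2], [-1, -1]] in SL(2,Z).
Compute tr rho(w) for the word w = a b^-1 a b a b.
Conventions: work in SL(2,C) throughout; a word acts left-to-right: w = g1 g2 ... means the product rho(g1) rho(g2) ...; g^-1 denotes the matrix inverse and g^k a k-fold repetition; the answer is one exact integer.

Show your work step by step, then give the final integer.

-140452

rho(a) = [[10, -3], [17, -5]]
... * rho(b^-1) = [[-1, -2], [1, 1]]  ->  [[-13, -23], [-22, -39]]
... * rho(a) = [[10, -3], [17, -5]]  ->  [[-521, 154], [-883, 261]]
... * rho(b) = [[1, 2], [-1, -1]]  ->  [[-675, -1196], [-1144, -2027]]
... * rho(a) = [[10, -3], [17, -5]]  ->  [[-27082, 8005], [-45899, 13567]]
... * rho(b) = [[1, 2], [-1, -1]]  ->  [[-35087, -62169], [-59466, -105365]]
tr = -35087 + -105365 = -140452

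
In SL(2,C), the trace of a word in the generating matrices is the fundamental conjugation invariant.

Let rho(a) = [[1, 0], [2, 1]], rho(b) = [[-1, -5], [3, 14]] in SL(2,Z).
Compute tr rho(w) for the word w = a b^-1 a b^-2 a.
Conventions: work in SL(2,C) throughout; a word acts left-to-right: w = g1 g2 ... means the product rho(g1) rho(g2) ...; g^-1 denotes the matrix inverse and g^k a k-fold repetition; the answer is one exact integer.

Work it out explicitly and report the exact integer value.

rho(a) = [[1, 0], [2, 1]]
... * rho(b^-1) = [[14, 5], [-3, -1]]  ->  [[14, 5], [25, 9]]
... * rho(a) = [[1, 0], [2, 1]]  ->  [[24, 5], [43, 9]]
... * rho(b^-1) = [[14, 5], [-3, -1]]  ->  [[321, 115], [575, 206]]
... * rho(b^-1) = [[14, 5], [-3, -1]]  ->  [[4149, 1490], [7432, 2669]]
... * rho(a) = [[1, 0], [2, 1]]  ->  [[7129, 1490], [12770, 2669]]
tr = 7129 + 2669 = 9798

9798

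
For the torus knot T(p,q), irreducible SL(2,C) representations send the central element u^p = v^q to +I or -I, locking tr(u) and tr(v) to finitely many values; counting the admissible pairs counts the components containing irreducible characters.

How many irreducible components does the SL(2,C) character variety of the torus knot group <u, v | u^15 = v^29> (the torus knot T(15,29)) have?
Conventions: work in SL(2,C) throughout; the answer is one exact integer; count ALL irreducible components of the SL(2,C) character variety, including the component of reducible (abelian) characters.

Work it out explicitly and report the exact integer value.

Gamma = < u, v | u^15 = v^29 > (torus knot T(15,29)); the central element u^15 = v^29 acts as +I or -I in any irreducible SL(2,C) representation.
This locks tr(u) to 2*cos(pi*alpha/15), alpha in 1..14, and tr(v) to 2*cos(pi*beta/29), beta in 1..28, on each component of irreducible characters.
Consistency of u^15 = (-1)^alpha I with v^29 = (-1)^beta I forces alpha = beta (mod 2).
Counting: 7 odd alphas x 14 odd betas + 7 even alphas x 14 even betas = 98 + 98 = 196.
Total: 196 irreducible-character components + 1 reducible (abelian) component = 197.

197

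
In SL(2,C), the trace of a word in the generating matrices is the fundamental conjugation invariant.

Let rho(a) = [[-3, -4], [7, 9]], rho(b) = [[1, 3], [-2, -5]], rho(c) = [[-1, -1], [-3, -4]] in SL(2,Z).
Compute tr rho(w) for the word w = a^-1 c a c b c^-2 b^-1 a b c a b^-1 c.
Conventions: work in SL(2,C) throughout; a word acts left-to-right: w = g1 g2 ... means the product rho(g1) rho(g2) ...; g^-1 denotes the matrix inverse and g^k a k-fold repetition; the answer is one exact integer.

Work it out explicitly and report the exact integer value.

-2177782

rho(a^-1) = [[9, 4], [-7, -3]]
... * rho(c) = [[-1, -1], [-3, -4]]  ->  [[-21, -25], [16, 19]]
... * rho(a) = [[-3, -4], [7, 9]]  ->  [[-112, -141], [85, 107]]
... * rho(c) = [[-1, -1], [-3, -4]]  ->  [[535, 676], [-406, -513]]
... * rho(b) = [[1, 3], [-2, -5]]  ->  [[-817, -1775], [620, 1347]]
... * rho(c^-1) = [[-4, 1], [3, -1]]  ->  [[-2057, 958], [1561, -727]]
... * rho(c^-1) = [[-4, 1], [3, -1]]  ->  [[11102, -3015], [-8425, 2288]]
... * rho(b^-1) = [[-5, -3], [2, 1]]  ->  [[-61540, -36321], [46701, 27563]]
... * rho(a) = [[-3, -4], [7, 9]]  ->  [[-69627, -80729], [52838, 61263]]
... * rho(b) = [[1, 3], [-2, -5]]  ->  [[91831, 194764], [-69688, -147801]]
... * rho(c) = [[-1, -1], [-3, -4]]  ->  [[-676123, -870887], [513091, 660892]]
... * rho(a) = [[-3, -4], [7, 9]]  ->  [[-4067840, -5133491], [3086971, 3895664]]
... * rho(b^-1) = [[-5, -3], [2, 1]]  ->  [[10072218, 7070029], [-7643527, -5365249]]
... * rho(c) = [[-1, -1], [-3, -4]]  ->  [[-31282305, -38352334], [23739274, 29104523]]
tr = -31282305 + 29104523 = -2177782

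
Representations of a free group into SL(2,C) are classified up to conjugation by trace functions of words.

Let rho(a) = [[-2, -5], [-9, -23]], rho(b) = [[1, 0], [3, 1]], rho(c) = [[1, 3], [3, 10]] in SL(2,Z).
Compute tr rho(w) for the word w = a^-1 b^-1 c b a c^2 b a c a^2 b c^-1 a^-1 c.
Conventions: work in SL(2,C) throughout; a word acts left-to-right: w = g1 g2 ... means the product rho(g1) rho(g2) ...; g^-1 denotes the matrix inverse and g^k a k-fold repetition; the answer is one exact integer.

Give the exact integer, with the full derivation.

1705858673537

rho(a^-1) = [[-23, 5], [9, -2]]
... * rho(b^-1) = [[1, 0], [-3, 1]]  ->  [[-38, 5], [15, -2]]
... * rho(c) = [[1, 3], [3, 10]]  ->  [[-23, -64], [9, 25]]
... * rho(b) = [[1, 0], [3, 1]]  ->  [[-215, -64], [84, 25]]
... * rho(a) = [[-2, -5], [-9, -23]]  ->  [[1006, 2547], [-393, -995]]
... * rho(c) = [[1, 3], [3, 10]]  ->  [[8647, 28488], [-3378, -11129]]
... * rho(c) = [[1, 3], [3, 10]]  ->  [[94111, 310821], [-36765, -121424]]
... * rho(b) = [[1, 0], [3, 1]]  ->  [[1026574, 310821], [-401037, -121424]]
... * rho(a) = [[-2, -5], [-9, -23]]  ->  [[-4850537, -12281753], [1894890, 4797937]]
... * rho(c) = [[1, 3], [3, 10]]  ->  [[-41695796, -137369141], [16288701, 53664040]]
... * rho(a) = [[-2, -5], [-9, -23]]  ->  [[1319713861, 3367969223], [-515553762, -1315716425]]
... * rho(a) = [[-2, -5], [-9, -23]]  ->  [[-32951150729, -84061861434], [12872555349, 32839246585]]
... * rho(b) = [[1, 0], [3, 1]]  ->  [[-285136735031, -84061861434], [111390295104, 32839246585]]
... * rho(c^-1) = [[10, -3], [-3, 1]]  ->  [[-2599181766008, 771348343659], [1015385211285, -301331638727]]
... * rho(a^-1) = [[-23, 5], [9, -2]]  ->  [[66723315711115, -14538605517358], [-26065844608098, 5679589333879]]
... * rho(c) = [[1, 3], [3, 10]]  ->  [[23107499159041, 54783891959765], [-9027076606461, -21401640485504]]
tr = 23107499159041 + -21401640485504 = 1705858673537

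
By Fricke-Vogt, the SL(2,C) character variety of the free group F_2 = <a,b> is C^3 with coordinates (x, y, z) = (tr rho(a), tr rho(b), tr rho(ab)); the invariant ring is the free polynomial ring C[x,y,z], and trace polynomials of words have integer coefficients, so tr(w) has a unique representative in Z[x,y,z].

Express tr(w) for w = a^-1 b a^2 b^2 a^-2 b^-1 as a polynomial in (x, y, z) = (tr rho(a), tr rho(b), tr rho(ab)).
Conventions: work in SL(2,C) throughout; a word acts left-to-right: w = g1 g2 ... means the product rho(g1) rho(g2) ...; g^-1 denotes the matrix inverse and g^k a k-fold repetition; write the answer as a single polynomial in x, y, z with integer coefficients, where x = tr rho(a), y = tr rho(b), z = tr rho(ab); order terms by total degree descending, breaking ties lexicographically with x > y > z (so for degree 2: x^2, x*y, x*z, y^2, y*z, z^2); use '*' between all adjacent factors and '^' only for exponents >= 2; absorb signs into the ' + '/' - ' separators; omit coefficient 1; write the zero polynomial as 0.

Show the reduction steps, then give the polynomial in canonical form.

x^3*y^2*z^2 - x^4*y*z - 2*x^2*y^3*z - x^2*y*z^3 + x^3*y^2 + x*y^4 + x*y^2*z^2 + 4*x^2*y*z - 3*x*y^2 - y*z - x

tr(a b^2) = tr(b) * tr(a b) - tr(a) = y*z - x
use: tr(b^3 a) = tr(b) * tr(a b^2) - tr(a b) = y^2*z - x*y - z
tr(b^2) = tr(b) * tr(b) - tr(1) = y^2 - 2
apply: tr(b^3) = tr(b) * tr(b^2) - tr(b) = y^3 - 3*y
use: tr(b a^2 b^2) = tr(a) * tr(b^3 a) - tr(b^3) = x*y^2*z - x^2*y - y^3 - x*z + 3*y
use: tr(a b a b) = tr(b a) * tr(b a) - tr(1) = z^2 - 2
apply: tr(a b a) = tr(a) * tr(b a) - tr(b) = x*z - y
tr(b^2 a b a) = tr(b) * tr(a b a b) - tr(a b a) = y*z^2 - x*z - y
tr(b a^2 b^2 a) = tr(a) * tr(b^2 a b a) - tr(b^2 a b) = x*y*z^2 - x^2*z - y^2*z + z
tr(a^-1 b a^2 b^2) = tr(b a^2 b^2) * tr(a) - tr(b a^2 b^2 a) = x^2*y^2*z - x^3*y - x*y^3 - x*y*z^2 + y^2*z + 3*x*y - z
use: tr(a^-1 b a^2 b^2 a^-1) = tr(a^-1 b a^2 b^2) * tr(a) - tr(a^-1 b a^2 b^2 a) = x^3*y^2*z - x^4*y - x^2*y^3 - x^2*y*z^2 + 4*x^2*y + y^3 - 3*y
tr(a^-1 b a^2 b^2 a^-2) = tr(a^-1 b a^2 b^2 a^-1) * tr(a) - tr(a^-1 b a^2 b^2) = x^4*y^2*z - x^5*y - x^3*y^3 - x^3*y*z^2 - x^2*y^2*z + 5*x^3*y + 2*x*y^3 + x*y*z^2 - y^2*z - 6*x*y + z
use: tr(b^2 a^2) = tr(a) * tr(b^2 a) - tr(b^2) = x*y*z - x^2 - y^2 + 2
tr(b^2 a^2 b^2) = tr(b) * tr(b^2 a^2 b) - tr(b^2 a^2) = x*y^3*z - x^2*y^2 - y^4 - 2*x*y*z + x^2 + 4*y^2 - 2
tr(b^2 a b^2 a) = tr(b) * tr(a b^2 a b) - tr(a b^2 a) = y^2*z^2 - 2*x*y*z + x^2 - 2
apply: tr(b^2 a b^2) = tr(b) * tr(b a b^2) - tr(b a b) = y^3*z - x*y^2 - 2*y*z + x
apply: tr(b^2 a^2 b^2 a) = tr(a) * tr(b^2 a b^2 a) - tr(b^2 a b^2) = x*y^2*z^2 - 2*x^2*y*z - y^3*z + x^3 + x*y^2 + 2*y*z - 3*x
apply: tr(a^-1 b^2 a^2 b^2) = tr(b^2 a^2 b^2) * tr(a) - tr(b^2 a^2 b^2 a) = x^2*y^3*z - x^3*y^2 - x*y^4 - x*y^2*z^2 + y^3*z + 3*x*y^2 - 2*y*z + x
tr(b a^2 b^2 a^-2 b) = tr(a^-1 b^2 a^2 b^2) * tr(a) - tr(a^-1 b^2 a^2 b^2 a) = x^3*y^3*z - x^4*y^2 - x^2*y^4 - x^2*y^2*z^2 + 4*x^2*y^2 + y^4 - 4*y^2 + 2
tr(b a b a^2) = tr(a) * tr(b a b a) - tr(b a b) = x*z^2 - y*z - x
tr(b a b a^2 b^2) = tr(b) * tr(b a b a^2 b) - tr(b a b a^2) = x*y^2*z^2 - x^2*y*z - y^3*z - x*z^2 + 2*y*z + x
tr(a b a b a b) = tr(a b a b) * tr(a b) - tr(b a) = z^3 - 3*z
tr(b^2 a b a b a) = tr(b) * tr(a b a b a b) - tr(a b a b a) = y*z^3 - x*z^2 - 2*y*z + x
use: tr(b^2 a b a b) = tr(b) * tr(a b a b^2) - tr(a b a b) = y^2*z^2 - x*y*z - y^2 - z^2 + 2
apply: tr(b a b a^2 b^2 a) = tr(a) * tr(b^2 a b a b a) - tr(b^2 a b a b) = x*y*z^3 - x^2*z^2 - y^2*z^2 - x*y*z + x^2 + y^2 + z^2 - 2
apply: tr(b a b a^2 b^2 a^-1) = tr(b a b a^2 b^2) * tr(a) - tr(b a b a^2 b^2 a) = x^2*y^2*z^2 - x^3*y*z - x*y^3*z - x*y*z^3 + y^2*z^2 + 3*x*y*z - y^2 - z^2 + 2
use: tr(b a^2 b^2 a^-2 b a) = tr(b a b a^2 b^2 a^-1) * tr(a) - tr(b a b a^2 b^2) = x^3*y^2*z^2 - x^4*y*z - x^2*y^3*z - x^2*y*z^3 + 4*x^2*y*z + y^3*z - x*y^2 - 2*y*z + x
tr(a^-1 b a^2 b^2 a^-2 b) = tr(b a^2 b^2 a^-2 b) * tr(a) - tr(b a^2 b^2 a^-2 b a) = x^4*y^3*z - x^5*y^2 - x^3*y^4 - 2*x^3*y^2*z^2 + x^4*y*z + x^2*y^3*z + x^2*y*z^3 + 4*x^3*y^2 + x*y^4 - 4*x^2*y*z - y^3*z - 3*x*y^2 + 2*y*z + x
tr(a^-1 b a^2 b^2 a^-2 b^-1) = tr(a^-1 b a^2 b^2 a^-2) * tr(b) - tr(a^-1 b a^2 b^2 a^-2 b) = x^3*y^2*z^2 - x^4*y*z - 2*x^2*y^3*z - x^2*y*z^3 + x^3*y^2 + x*y^4 + x*y^2*z^2 + 4*x^2*y*z - 3*x*y^2 - y*z - x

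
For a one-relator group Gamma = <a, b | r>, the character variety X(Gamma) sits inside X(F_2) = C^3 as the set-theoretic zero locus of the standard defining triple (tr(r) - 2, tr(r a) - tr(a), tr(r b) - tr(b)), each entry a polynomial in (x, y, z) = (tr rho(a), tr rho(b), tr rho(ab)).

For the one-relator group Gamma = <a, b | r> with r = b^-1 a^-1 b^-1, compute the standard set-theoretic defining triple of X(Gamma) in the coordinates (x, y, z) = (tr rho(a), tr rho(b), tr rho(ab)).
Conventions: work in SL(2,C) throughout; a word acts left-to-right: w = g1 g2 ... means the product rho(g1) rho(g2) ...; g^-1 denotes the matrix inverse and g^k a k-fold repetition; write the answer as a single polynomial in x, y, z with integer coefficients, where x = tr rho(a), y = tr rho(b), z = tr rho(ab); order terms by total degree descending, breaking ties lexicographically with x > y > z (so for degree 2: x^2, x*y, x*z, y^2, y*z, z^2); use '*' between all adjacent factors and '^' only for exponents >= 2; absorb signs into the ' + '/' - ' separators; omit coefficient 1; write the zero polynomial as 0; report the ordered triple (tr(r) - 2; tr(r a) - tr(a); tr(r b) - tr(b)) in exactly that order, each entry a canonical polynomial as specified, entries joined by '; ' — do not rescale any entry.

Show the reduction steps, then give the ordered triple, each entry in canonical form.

next, tr(a^-1) = tr(a) = x
and tr(a^-1 b) = tr(b)*tr(a) - tr(b a)  (eliminate a^-1) = x*y - z
tr(b^-1 a^-1) = tr(a^-1)*tr(b) - tr(a^-1 b)  (eliminate b^-1) = z
tr(b^-1 a^-1 b^-1) = tr(b^-1 a^-1)*tr(b) - tr(b^-1 a^-1 b)  (eliminate b^-1) = y*z - x
and tr(b a b a) = tr(b a)*tr(b a) - tr(1)  (split on b) = z^2 - 2
and tr(a b a^-1 b) = tr(b a b)*tr(a) - tr(b a b a)  (eliminate a^-1) = x*y*z - x^2 - z^2 + 2
tr(a^-1 b^-1 a b) = tr(a b a^-1)*tr(b) - tr(a b a^-1 b)  (eliminate b^-1) = -x*y*z + x^2 + y^2 + z^2 - 2
tr(b^-1 a^-1 b^-1 a) = tr(a^-1 b^-1 a)*tr(b) - tr(a^-1 b^-1 a b)  (eliminate b^-1) = x*y*z - x^2 - z^2 + 2
assemble the triple (tr(r) - 2; tr(r a) - x; tr(r b) - y)

y*z - x - 2; x*y*z - x^2 - z^2 - x + 2; -y + z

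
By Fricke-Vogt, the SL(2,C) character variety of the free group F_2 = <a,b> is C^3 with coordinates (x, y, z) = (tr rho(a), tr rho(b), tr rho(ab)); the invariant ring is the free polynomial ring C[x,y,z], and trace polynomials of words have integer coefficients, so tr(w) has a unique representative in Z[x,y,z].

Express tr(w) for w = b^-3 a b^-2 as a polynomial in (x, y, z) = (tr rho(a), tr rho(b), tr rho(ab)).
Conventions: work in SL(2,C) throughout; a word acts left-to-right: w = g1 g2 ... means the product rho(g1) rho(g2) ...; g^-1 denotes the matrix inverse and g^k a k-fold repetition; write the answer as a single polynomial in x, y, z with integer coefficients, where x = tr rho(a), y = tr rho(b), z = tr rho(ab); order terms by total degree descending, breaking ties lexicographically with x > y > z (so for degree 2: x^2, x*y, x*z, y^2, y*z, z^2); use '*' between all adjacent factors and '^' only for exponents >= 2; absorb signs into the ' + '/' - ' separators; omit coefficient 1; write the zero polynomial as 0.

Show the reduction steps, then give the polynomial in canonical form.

x*y^5 - y^4*z - 4*x*y^3 + 3*y^2*z + 3*x*y - z

tr(a b^-1) = tr(a)*tr(b) - tr(a b) = x*y - z
next, tr(b^-1 a b^-1) = tr(a b^-1)*tr(b) - tr(a) = x*y^2 - y*z - x
next, tr(a b^-3) = tr(b^-1 a b^-1)*tr(b) - tr(b^-1 a) = x*y^3 - y^2*z - 2*x*y + z
tr(b^-2 a b^-2) = tr(a b^-3)*tr(b) - tr(a b^-2) = x*y^4 - y^3*z - 3*x*y^2 + 2*y*z + x
tr(b^-3 a b^-2) = tr(b^-2 a b^-2)*tr(b) - tr(b^-2 a b^-1) = x*y^5 - y^4*z - 4*x*y^3 + 3*y^2*z + 3*x*y - z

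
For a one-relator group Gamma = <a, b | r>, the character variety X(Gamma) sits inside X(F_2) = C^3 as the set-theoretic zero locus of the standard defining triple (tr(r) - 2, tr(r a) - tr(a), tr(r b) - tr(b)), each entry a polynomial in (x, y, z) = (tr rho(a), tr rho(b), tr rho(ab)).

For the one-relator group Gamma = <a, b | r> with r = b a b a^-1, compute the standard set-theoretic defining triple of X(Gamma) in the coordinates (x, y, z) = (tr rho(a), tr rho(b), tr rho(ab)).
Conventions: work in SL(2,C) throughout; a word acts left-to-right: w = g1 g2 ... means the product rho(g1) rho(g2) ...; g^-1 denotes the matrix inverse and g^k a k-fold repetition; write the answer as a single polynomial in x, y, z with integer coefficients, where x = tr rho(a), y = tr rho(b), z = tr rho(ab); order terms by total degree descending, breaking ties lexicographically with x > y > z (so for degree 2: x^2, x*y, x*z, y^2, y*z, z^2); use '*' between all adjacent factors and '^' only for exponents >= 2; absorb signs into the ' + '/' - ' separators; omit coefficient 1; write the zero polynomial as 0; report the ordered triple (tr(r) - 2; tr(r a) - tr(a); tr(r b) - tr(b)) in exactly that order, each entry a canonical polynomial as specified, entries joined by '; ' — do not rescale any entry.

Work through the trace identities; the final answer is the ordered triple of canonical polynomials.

tr(b a b) = tr(b)*tr(a b) - tr(a) = y*z - x
tr(b a b a) = tr(b a)*tr(b a) - tr(1)   [split at repeated b] = z^2 - 2
tr(b a b a^-1) = tr(b a b)*tr(a) - tr(b a b a) = x*y*z - x^2 - z^2 + 2
tr(b^2 a b) = tr(b)*tr(a b^2) - tr(a b) = y^2*z - x*y - z
tr(a b a) = tr(a)*tr(b a) - tr(b) = x*z - y
tr(b^2 a b a) = tr(b)*tr(a b a b) - tr(a b a) = y*z^2 - x*z - y
tr(b a b a^-1 b) = tr(b^2 a b)*tr(a) - tr(b^2 a b a) = x*y^2*z - x^2*y - y*z^2 + y
assemble the triple (tr(r) - 2; tr(r a) - x; tr(r b) - y)

x*y*z - x^2 - z^2; y*z - 2*x; x*y^2*z - x^2*y - y*z^2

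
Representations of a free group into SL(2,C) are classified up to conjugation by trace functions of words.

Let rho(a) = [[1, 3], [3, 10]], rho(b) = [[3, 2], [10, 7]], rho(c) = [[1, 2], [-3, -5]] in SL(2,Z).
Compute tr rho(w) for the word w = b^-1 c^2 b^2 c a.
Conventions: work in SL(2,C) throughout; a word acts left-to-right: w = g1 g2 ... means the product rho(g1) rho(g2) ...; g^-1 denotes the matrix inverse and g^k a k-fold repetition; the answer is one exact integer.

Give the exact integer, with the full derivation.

-226534

rho(b^-1) = [[7, -2], [-10, 3]]
... * rho(c) = [[1, 2], [-3, -5]]  ->  [[13, 24], [-19, -35]]
... * rho(c) = [[1, 2], [-3, -5]]  ->  [[-59, -94], [86, 137]]
... * rho(b) = [[3, 2], [10, 7]]  ->  [[-1117, -776], [1628, 1131]]
... * rho(b) = [[3, 2], [10, 7]]  ->  [[-11111, -7666], [16194, 11173]]
... * rho(c) = [[1, 2], [-3, -5]]  ->  [[11887, 16108], [-17325, -23477]]
... * rho(a) = [[1, 3], [3, 10]]  ->  [[60211, 196741], [-87756, -286745]]
tr = 60211 + -286745 = -226534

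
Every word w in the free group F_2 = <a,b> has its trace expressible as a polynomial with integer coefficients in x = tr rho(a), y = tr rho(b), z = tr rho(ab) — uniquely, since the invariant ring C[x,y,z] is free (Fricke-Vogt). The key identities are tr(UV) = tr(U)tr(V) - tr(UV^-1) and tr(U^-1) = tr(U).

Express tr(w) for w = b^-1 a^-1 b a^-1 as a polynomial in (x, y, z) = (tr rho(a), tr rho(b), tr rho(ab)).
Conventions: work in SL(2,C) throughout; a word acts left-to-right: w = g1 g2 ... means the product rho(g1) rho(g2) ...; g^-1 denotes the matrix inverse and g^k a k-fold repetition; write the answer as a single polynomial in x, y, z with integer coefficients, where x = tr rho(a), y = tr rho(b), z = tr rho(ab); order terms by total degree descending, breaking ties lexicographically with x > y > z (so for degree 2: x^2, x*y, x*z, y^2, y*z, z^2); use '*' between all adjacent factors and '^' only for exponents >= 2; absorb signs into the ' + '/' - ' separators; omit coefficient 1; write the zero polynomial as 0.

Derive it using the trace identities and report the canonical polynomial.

x*y*z - y^2 - z^2 + 2

tr(a^-1) = tr(a) = x
use: tr(a b a) = tr(a)*tr(b a) - tr(b)  (reduce the a square) = x*z - y
tr(a b a b) = tr(a b)*tr(a b) - tr(1)  (split on a) = z^2 - 2
tr(b a b^-1 a) = tr(a b a)*tr(b) - tr(a b a b)  (eliminate b^-1) = x*y*z - y^2 - z^2 + 2
tr(b^-1 a^-1 b a) = tr(b a b^-1)*tr(a) - tr(b a b^-1 a)  (eliminate a^-1) = -x*y*z + x^2 + y^2 + z^2 - 2
use: tr(b^-1 a^-1 b a^-1) = tr(b^-1 a^-1 b)*tr(a) - tr(b^-1 a^-1 b a)  (eliminate a^-1) = x*y*z - y^2 - z^2 + 2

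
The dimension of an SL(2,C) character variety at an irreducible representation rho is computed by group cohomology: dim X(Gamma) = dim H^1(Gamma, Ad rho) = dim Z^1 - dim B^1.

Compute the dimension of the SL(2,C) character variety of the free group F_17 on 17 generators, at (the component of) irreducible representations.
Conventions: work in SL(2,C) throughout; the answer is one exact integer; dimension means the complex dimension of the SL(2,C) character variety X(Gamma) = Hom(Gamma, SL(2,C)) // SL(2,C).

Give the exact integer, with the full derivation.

48

Gamma = F_17 has 17 generators and no relators.
Z^1(Gamma, Ad rho) = (sl_2)^17: a cocycle is a free choice of one sl_2 vector per generator, so dim Z^1 = 3*17 = 51.
dim B^1 = 3: the coboundary map is injective because an irreducible image has centralizer 0 in sl_2.
dim H^1 = 51 - 3 = 48, which is dim X.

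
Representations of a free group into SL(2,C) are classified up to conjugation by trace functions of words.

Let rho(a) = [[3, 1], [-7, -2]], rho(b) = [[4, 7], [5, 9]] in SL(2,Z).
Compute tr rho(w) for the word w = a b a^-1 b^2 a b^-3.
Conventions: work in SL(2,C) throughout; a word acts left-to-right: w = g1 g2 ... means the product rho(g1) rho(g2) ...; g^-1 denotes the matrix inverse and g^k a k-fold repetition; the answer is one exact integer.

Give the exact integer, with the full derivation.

-455694667

rho(a) = [[3, 1], [-7, -2]]
... * rho(b) = [[4, 7], [5, 9]]  ->  [[17, 30], [-38, -67]]
... * rho(a^-1) = [[-2, -1], [7, 3]]  ->  [[176, 73], [-393, -163]]
... * rho(b) = [[4, 7], [5, 9]]  ->  [[1069, 1889], [-2387, -4218]]
... * rho(b) = [[4, 7], [5, 9]]  ->  [[13721, 24484], [-30638, -54671]]
... * rho(a) = [[3, 1], [-7, -2]]  ->  [[-130225, -35247], [290783, 78704]]
... * rho(b^-1) = [[9, -7], [-5, 4]]  ->  [[-995790, 770587], [2223527, -1720665]]
... * rho(b^-1) = [[9, -7], [-5, 4]]  ->  [[-12815045, 10052878], [28615068, -22447349]]
... * rho(b^-1) = [[9, -7], [-5, 4]]  ->  [[-165599795, 129916827], [369772357, -290094872]]
tr = -165599795 + -290094872 = -455694667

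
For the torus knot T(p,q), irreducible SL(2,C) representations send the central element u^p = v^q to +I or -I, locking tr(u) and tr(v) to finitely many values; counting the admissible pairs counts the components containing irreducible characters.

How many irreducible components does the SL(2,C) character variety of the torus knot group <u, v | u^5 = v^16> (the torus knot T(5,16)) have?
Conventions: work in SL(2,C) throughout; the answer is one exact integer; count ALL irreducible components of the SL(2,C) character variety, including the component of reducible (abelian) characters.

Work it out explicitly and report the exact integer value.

31

In the torus knot group T(5,16), u^5 = v^16 is central, so an irreducible representation sends it to +I or -I (Schur).
On an irreducible component, tr(u) is locked at 2*cos(pi*alpha/5) for some alpha in 1..4, and tr(v) at 2*cos(pi*beta/16) for some beta in 1..15.
Consistency of u^5 = (-1)^alpha I with v^16 = (-1)^beta I forces alpha = beta (mod 2).
Counting: 2 odd alphas x 8 odd betas + 2 even alphas x 7 even betas = 16 + 14 = 30.
That is 30 components of irreducible characters, and with the reducible (abelian) component the total is 31.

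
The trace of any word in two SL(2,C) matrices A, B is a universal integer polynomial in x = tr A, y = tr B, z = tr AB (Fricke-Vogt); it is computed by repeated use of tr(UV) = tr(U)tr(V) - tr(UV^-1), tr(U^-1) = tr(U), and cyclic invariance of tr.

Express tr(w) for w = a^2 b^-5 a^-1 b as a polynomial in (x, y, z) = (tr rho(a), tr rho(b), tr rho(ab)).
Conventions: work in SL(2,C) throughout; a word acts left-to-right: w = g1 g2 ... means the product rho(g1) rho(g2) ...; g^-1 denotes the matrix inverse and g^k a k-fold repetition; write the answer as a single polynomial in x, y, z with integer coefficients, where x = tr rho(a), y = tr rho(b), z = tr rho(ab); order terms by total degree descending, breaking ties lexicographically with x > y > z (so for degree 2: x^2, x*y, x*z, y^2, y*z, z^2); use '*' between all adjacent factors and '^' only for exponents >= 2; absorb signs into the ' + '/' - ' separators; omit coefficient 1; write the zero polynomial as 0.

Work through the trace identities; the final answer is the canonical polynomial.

-x^2*y^5*z + x^3*y^4 + x*y^6 + x*y^4*z^2 + 3*x^2*y^3*z - 3*x^3*y^2 - 6*x*y^4 - 3*x*y^2*z^2 - x^2*y*z - y^3*z + x^3 + 10*x*y^2 + x*z^2 + 2*y*z - 3*x

tr(a^2) = tr(a) tr(a) - tr(1) = x^2 - 2
tr(a^2 b) = tr(a) tr(b a) - tr(b) = x*z - y
tr(a^2 b^-1) = tr(a^2) tr(b) - tr(a^2 b) = x^2*y - x*z - y
tr(a b a^2) = tr(a) tr(a b a) - tr(a b) = x^2*z - x*y - z
tr(b a b a) = tr(a b) tr(a b) - tr(1) = z^2 - 2
tr(b a b) = tr(b) tr(a b) - tr(a) = y*z - x
tr(a b a^2 b) = tr(a) tr(b a b a) - tr(b a b) = x*z^2 - y*z - x
reduce: tr(a b a^2 b^-1) = tr(a b a^2) tr(b) - tr(a b a^2 b) = x^2*y*z - x*y^2 - x*z^2 + x
tr(b a^2 b^-2 a) = tr(a b a^2 b^-1) tr(b) - tr(a b a^2) = x^2*y^2*z - x*y^3 - x*y*z^2 - x^2*z + 2*x*y + z
tr(b^-2 a^-1 b a^2) = tr(b a^2 b^-2) tr(a) - tr(b a^2 b^-2 a) = -x^2*y^2*z + x^3*y + x*y^3 + x*y*z^2 - 3*x*y - z
tr(b a^2 b) = tr(b) tr(a^2 b) - tr(a^2) = x*y*z - x^2 - y^2 + 2
reduce: tr(a^-1 b a^2 b) = tr(b a^2 b) tr(a) - tr(b a^2 b a) = x^2*y*z - x^3 - x*y^2 - x*z^2 + y*z + 3*x
tr(b^-1 a^-1 b a^2) = tr(a^-1 b a^2) tr(b) - tr(a^-1 b a^2 b) = -x^2*y*z + x^3 + x*y^2 + x*z^2 - 3*x
tr(a^-1 b a^2 b^-3) = tr(b^-2 a^-1 b a^2) tr(b) - tr(b^-2 a^-1 b a^2 b) = -x^2*y^3*z + x^3*y^2 + x*y^4 + x*y^2*z^2 + x^2*y*z - x^3 - 4*x*y^2 - x*z^2 - y*z + 3*x
so tr(b^-3 a^-1 b a^2 b^-1) = tr(a^-1 b a^2 b^-3) tr(b) - tr(a^-1 b a^2 b^-2) = -x^2*y^4*z + x^3*y^3 + x*y^5 + x*y^3*z^2 + 2*x^2*y^2*z - 2*x^3*y - 5*x*y^3 - 2*x*y*z^2 - y^2*z + 6*x*y + z
tr(a^2 b^-5 a^-1 b) = tr(b^-3 a^-1 b a^2 b^-1) tr(b) - tr(b^-3 a^-1 b a^2) = -x^2*y^5*z + x^3*y^4 + x*y^6 + x*y^4*z^2 + 3*x^2*y^3*z - 3*x^3*y^2 - 6*x*y^4 - 3*x*y^2*z^2 - x^2*y*z - y^3*z + x^3 + 10*x*y^2 + x*z^2 + 2*y*z - 3*x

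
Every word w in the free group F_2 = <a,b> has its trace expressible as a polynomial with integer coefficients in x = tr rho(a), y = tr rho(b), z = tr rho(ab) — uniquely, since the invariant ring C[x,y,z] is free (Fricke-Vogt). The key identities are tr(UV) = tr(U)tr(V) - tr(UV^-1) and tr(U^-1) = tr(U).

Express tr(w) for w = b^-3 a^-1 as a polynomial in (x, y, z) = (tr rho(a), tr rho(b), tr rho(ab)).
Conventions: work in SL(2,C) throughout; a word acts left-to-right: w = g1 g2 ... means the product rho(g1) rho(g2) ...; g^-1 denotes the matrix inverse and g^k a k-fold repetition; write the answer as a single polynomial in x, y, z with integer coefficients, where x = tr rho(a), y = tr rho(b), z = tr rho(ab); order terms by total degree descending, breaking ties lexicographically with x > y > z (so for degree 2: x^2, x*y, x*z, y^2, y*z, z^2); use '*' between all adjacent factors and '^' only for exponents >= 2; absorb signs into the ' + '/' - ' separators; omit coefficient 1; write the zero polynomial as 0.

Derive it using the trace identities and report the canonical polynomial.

so trace(a^-1) = trace(a) = x
reduce: trace(a^-1 b) = trace(b)*trace(a) - trace(b a)   [inverse elimination on a] = x*y - z
trace(a^-1 b^-1) = trace(a^-1)*trace(b) - trace(a^-1 b)   [inverse elimination on b] = z
trace(b^-2 a^-1) = trace(a^-1 b^-1)*trace(b) - trace(a^-1)   [inverse elimination on b] = y*z - x
trace(b^-3 a^-1) = trace(b^-2 a^-1)*trace(b) - trace(b^-2 a^-1 b)   [inverse elimination on b] = y^2*z - x*y - z

y^2*z - x*y - z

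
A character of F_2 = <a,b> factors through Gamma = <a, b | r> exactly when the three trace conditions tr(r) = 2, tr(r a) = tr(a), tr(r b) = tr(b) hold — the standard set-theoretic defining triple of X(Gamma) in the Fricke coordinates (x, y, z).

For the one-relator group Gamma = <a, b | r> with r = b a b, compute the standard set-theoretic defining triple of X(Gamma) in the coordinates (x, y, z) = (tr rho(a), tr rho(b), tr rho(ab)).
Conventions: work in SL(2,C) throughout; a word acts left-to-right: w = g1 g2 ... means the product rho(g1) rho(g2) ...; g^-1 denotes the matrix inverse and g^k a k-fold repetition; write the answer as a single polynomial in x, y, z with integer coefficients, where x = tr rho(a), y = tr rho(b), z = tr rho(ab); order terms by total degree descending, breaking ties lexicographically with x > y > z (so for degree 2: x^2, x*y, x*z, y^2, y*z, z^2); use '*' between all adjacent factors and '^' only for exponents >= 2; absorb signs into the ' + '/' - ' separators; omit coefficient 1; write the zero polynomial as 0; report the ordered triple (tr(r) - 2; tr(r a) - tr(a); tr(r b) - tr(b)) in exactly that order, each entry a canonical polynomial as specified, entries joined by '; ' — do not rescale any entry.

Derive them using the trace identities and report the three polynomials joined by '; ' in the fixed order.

trace(b a b) = trace(b)*trace(a b) - trace(a)   [square of b] = y*z - x
trace(b a b a) = trace(a b)*trace(a b) - trace(1)   [split at repeated a] = z^2 - 2
trace(b a b^2) = trace(b)*trace(b a b) - trace(b a) = y^2*z - x*y - z
assemble the triple (trace(r) - 2; trace(r a) - x; trace(r b) - y)

y*z - x - 2; z^2 - x - 2; y^2*z - x*y - y - z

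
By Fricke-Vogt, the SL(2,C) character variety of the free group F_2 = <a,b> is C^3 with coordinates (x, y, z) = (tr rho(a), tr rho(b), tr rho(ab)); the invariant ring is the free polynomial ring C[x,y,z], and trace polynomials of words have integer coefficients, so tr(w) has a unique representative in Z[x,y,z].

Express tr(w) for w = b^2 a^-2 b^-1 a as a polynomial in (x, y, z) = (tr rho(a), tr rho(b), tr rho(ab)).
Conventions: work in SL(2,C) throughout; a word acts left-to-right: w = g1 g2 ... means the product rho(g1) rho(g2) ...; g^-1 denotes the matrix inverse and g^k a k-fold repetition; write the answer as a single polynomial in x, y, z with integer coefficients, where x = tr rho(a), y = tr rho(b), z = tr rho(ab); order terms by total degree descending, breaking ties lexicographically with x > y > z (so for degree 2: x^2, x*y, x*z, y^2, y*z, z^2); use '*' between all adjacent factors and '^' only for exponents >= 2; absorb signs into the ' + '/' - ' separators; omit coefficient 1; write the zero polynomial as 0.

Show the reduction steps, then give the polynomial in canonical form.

-x^2*y^2*z + x^3*y + x*y^3 + x*y*z^2 - 3*x*y - z

trace(b^2) = trace(b)*trace(b) - trace(1)   [square of b] = y^2 - 2
use: trace(a b^2) = trace(b)*trace(a b) - trace(a)   [square of b] = y*z - x
trace(b a b^2) = trace(b)*trace(a b^2) - trace(a b)   [square of b] = y^2*z - x*y - z
trace(a b a b) = trace(b a)*trace(b a) - trace(1)   [split at a repeated b] = z^2 - 2
apply: trace(a b a) = trace(a)*trace(b a) - trace(b)   [square of a] = x*z - y
trace(b a b^2 a) = trace(b)*trace(a b a b) - trace(a b a)   [square of b] = y*z^2 - x*z - y
trace(a b^2 a^-1 b) = trace(b a b^2)*trace(a) - trace(b a b^2 a)   [inverse elimination on a] = x*y^2*z - x^2*y - y*z^2 + y
apply: trace(b^-1 a b^2 a^-1) = trace(a b^2 a^-1)*trace(b) - trace(a b^2 a^-1 b)   [inverse elimination on b] = -x*y^2*z + x^2*y + y^3 + y*z^2 - 3*y
apply: trace(b^2 a^-2 b^-1 a) = trace(b^-1 a b^2 a^-1)*trace(a) - trace(b^-1 a b^2)   [inverse elimination on a] = -x^2*y^2*z + x^3*y + x*y^3 + x*y*z^2 - 3*x*y - z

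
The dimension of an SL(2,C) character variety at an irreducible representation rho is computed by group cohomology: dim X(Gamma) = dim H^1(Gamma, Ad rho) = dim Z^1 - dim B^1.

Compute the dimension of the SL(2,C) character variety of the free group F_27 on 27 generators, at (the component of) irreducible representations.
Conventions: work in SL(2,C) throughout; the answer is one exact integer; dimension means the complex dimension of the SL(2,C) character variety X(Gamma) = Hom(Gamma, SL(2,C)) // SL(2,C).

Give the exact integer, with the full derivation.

Gamma = F_27 has 27 generators and no relators.
Z^1(Gamma, Ad rho) = (sl_2)^27: a cocycle is a free choice of one sl_2 vector per generator, so dim Z^1 = 3*27 = 81.
At an irreducible rho the centralizer of the image in sl_2 is 0, so the coboundary map sl_2 -> Z^1 is injective: dim B^1 = 3.
dim X = dim H^1 = dim Z^1 - dim B^1 = 81 - 3 = 78.

78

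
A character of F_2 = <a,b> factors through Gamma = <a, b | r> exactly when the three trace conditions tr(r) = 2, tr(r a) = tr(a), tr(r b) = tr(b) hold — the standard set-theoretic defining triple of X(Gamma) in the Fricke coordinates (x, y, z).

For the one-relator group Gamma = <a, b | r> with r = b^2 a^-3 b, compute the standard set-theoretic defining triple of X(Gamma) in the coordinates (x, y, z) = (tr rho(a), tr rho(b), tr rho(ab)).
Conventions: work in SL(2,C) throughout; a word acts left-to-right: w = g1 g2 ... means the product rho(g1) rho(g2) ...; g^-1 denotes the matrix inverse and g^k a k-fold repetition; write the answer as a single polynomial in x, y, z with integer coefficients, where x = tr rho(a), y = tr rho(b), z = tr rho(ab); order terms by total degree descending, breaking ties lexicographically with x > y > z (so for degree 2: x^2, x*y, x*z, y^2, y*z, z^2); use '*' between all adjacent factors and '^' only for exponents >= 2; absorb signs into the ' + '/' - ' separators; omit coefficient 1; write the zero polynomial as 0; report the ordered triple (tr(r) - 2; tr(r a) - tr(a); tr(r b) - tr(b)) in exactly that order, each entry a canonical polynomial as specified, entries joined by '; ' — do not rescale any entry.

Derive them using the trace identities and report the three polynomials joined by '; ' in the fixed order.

tr(b^2) = tr(b) * tr(b) - tr(1)  (reduce the b square) = y^2 - 2
use: tr(b^3) = tr(b) * tr(b^2) - tr(b)  (reduce the b square) = y^3 - 3*y
tr(a b^2) = tr(b) * tr(a b) - tr(a)  (reduce the b square) = y*z - x
tr(b^3 a) = tr(b) * tr(a b^2) - tr(a b)  (reduce the b square) = y^2*z - x*y - z
apply: tr(b^3 a^-1) = tr(b^3) * tr(a) - tr(b^3 a)  (eliminate a^-1) = x*y^3 - y^2*z - 2*x*y + z
use: tr(a^-2 b^3) = tr(b^3 a^-1) * tr(a) - tr(b^3)  (eliminate a^-1) = x^2*y^3 - x*y^2*z - 2*x^2*y - y^3 + x*z + 3*y
use: tr(b^2 a^-3 b) = tr(a^-2 b^3) * tr(a) - tr(a^-2 b^3 a)  (eliminate a^-1) = x^3*y^3 - x^2*y^2*z - 2*x^3*y - 2*x*y^3 + x^2*z + y^2*z + 5*x*y - z
apply: tr(a b a b) = tr(b a) * tr(b a) - tr(1)  (split on b) = z^2 - 2
tr(a b a) = tr(a) * tr(b a) - tr(b)  (reduce the a square) = x*z - y
tr(b a b^2 a) = tr(b) * tr(a b a b) - tr(a b a)  (reduce the b square) = y*z^2 - x*z - y
tr(b a b^2 a^-1) = tr(b a b^2) * tr(a) - tr(b a b^2 a)  (eliminate a^-1) = x*y^2*z - x^2*y - y*z^2 + y
apply: tr(a^-1 b a b^2 a^-1) = tr(b a b^2 a^-1) * tr(a) - tr(b a b^2)  (eliminate a^-1) = x^2*y^2*z - x^3*y - x*y*z^2 - y^2*z + 2*x*y + z
tr(b^2 a^-3 b a) = tr(a^-1 b a b^2 a^-1) * tr(a) - tr(a^-1 b a b^2)  (eliminate a^-1) = x^3*y^2*z - x^4*y - x^2*y*z^2 - 2*x*y^2*z + 3*x^2*y + y*z^2 + x*z - y
tr(b^4) = tr(b) * tr(b^3) - tr(b^2)  (reduce the b square) = y^4 - 4*y^2 + 2
apply: tr(b^4 a) = tr(b) * tr(b a b^2) - tr(b a b)  (reduce the b square) = y^3*z - x*y^2 - 2*y*z + x
tr(a^-1 b^4) = tr(b^4) * tr(a) - tr(b^4 a)  (eliminate a^-1) = x*y^4 - y^3*z - 3*x*y^2 + 2*y*z + x
tr(a^-2 b^4) = tr(a^-1 b^4) * tr(a) - tr(a^-1 b^4 a)  (eliminate a^-1) = x^2*y^4 - x*y^3*z - 3*x^2*y^2 - y^4 + 2*x*y*z + x^2 + 4*y^2 - 2
apply: tr(b^2 a^-3 b^2) = tr(a^-2 b^4) * tr(a) - tr(a^-2 b^4 a)  (eliminate a^-1) = x^3*y^4 - x^2*y^3*z - 3*x^3*y^2 - 2*x*y^4 + 2*x^2*y*z + y^3*z + x^3 + 7*x*y^2 - 2*y*z - 3*x
assemble the triple (tr(r) - 2; tr(r a) - x; tr(r b) - y)

x^3*y^3 - x^2*y^2*z - 2*x^3*y - 2*x*y^3 + x^2*z + y^2*z + 5*x*y - z - 2; x^3*y^2*z - x^4*y - x^2*y*z^2 - 2*x*y^2*z + 3*x^2*y + y*z^2 + x*z - x - y; x^3*y^4 - x^2*y^3*z - 3*x^3*y^2 - 2*x*y^4 + 2*x^2*y*z + y^3*z + x^3 + 7*x*y^2 - 2*y*z - 3*x - y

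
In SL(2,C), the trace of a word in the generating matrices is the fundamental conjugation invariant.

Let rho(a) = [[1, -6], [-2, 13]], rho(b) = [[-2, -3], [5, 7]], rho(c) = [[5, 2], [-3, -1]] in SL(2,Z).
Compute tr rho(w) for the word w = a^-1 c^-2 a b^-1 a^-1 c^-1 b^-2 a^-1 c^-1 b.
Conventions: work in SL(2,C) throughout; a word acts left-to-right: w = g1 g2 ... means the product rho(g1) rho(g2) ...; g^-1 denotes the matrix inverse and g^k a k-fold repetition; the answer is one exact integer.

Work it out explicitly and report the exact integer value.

rho(a^-1) = [[13, 6], [2, 1]]
... * rho(c^-1) = [[-1, -2], [3, 5]]  ->  [[5, 4], [1, 1]]
... * rho(c^-1) = [[-1, -2], [3, 5]]  ->  [[7, 10], [2, 3]]
... * rho(a) = [[1, -6], [-2, 13]]  ->  [[-13, 88], [-4, 27]]
... * rho(b^-1) = [[7, 3], [-5, -2]]  ->  [[-531, -215], [-163, -66]]
... * rho(a^-1) = [[13, 6], [2, 1]]  ->  [[-7333, -3401], [-2251, -1044]]
... * rho(c^-1) = [[-1, -2], [3, 5]]  ->  [[-2870, -2339], [-881, -718]]
... * rho(b^-1) = [[7, 3], [-5, -2]]  ->  [[-8395, -3932], [-2577, -1207]]
... * rho(b^-1) = [[7, 3], [-5, -2]]  ->  [[-39105, -17321], [-12004, -5317]]
... * rho(a^-1) = [[13, 6], [2, 1]]  ->  [[-543007, -251951], [-166686, -77341]]
... * rho(c^-1) = [[-1, -2], [3, 5]]  ->  [[-212846, -173741], [-65337, -53333]]
... * rho(b) = [[-2, -3], [5, 7]]  ->  [[-443013, -577649], [-135991, -177320]]
tr = -443013 + -177320 = -620333

-620333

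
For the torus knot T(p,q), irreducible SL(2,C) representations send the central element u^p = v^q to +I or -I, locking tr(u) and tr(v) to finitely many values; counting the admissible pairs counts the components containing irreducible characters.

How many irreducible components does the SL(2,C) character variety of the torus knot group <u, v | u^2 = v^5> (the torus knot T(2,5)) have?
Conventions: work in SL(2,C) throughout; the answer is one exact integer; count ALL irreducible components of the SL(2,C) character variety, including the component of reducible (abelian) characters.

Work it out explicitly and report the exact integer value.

3

In the torus knot group T(2,5), u^2 = v^5 is central, so an irreducible representation sends it to +I or -I (Schur).
This locks tr(u) to 2*cos(pi*alpha/2), alpha in 1..1, and tr(v) to 2*cos(pi*beta/5), beta in 1..4, on each component of irreducible characters.
Consistency of u^2 = (-1)^alpha I with v^5 = (-1)^beta I forces alpha = beta (mod 2).
Enumerate parity-matched pairs: 1*2 odd-odd plus 0*2 even-even gives 2.
components with irreducible characters: 2; plus the single component of reducible (abelian) characters: total 3.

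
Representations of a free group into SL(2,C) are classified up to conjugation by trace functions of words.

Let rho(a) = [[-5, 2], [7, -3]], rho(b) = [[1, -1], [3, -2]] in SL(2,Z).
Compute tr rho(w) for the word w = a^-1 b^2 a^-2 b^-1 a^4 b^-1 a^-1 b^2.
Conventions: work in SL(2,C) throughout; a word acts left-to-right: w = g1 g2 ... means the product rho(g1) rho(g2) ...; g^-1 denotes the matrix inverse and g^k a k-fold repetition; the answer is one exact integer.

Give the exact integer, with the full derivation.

rho(a^-1) = [[-3, -2], [-7, -5]]
... * rho(b) = [[1, -1], [3, -2]]  ->  [[-9, 7], [-22, 17]]
... * rho(b) = [[1, -1], [3, -2]]  ->  [[12, -5], [29, -12]]
... * rho(a^-1) = [[-3, -2], [-7, -5]]  ->  [[-1, 1], [-3, 2]]
... * rho(a^-1) = [[-3, -2], [-7, -5]]  ->  [[-4, -3], [-5, -4]]
... * rho(b^-1) = [[-2, 1], [-3, 1]]  ->  [[17, -7], [22, -9]]
... * rho(a) = [[-5, 2], [7, -3]]  ->  [[-134, 55], [-173, 71]]
... * rho(a) = [[-5, 2], [7, -3]]  ->  [[1055, -433], [1362, -559]]
... * rho(a) = [[-5, 2], [7, -3]]  ->  [[-8306, 3409], [-10723, 4401]]
... * rho(a) = [[-5, 2], [7, -3]]  ->  [[65393, -26839], [84422, -34649]]
... * rho(b^-1) = [[-2, 1], [-3, 1]]  ->  [[-50269, 38554], [-64897, 49773]]
... * rho(a^-1) = [[-3, -2], [-7, -5]]  ->  [[-119071, -92232], [-153720, -119071]]
... * rho(b) = [[1, -1], [3, -2]]  ->  [[-395767, 303535], [-510933, 391862]]
... * rho(b) = [[1, -1], [3, -2]]  ->  [[514838, -211303], [664653, -272791]]
tr = 514838 + -272791 = 242047

242047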